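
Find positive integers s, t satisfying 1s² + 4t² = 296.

Try small values of s and check whether (296 - 1s²)/4 is a perfect square.
s = 10: 1·10² = 100, so 4t² = 296 - 100 = 196, giving t² = 49, t = 7.
Check: 1·10² + 4·7² = 100 + 196 = 296 ✓

s = 10, t = 7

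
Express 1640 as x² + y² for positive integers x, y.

We need to find integers x, y > 0 such that x² + y² = 1640.
Trying x = 14: y² = 1640 - 14² = 1640 - 196 = 1444
y = 38
Check: 14² + 38² = 196 + 1444 = 1640 ✓

1640 = 14² + 38²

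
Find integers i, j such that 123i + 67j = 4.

Step 1: Check solvability.
gcd(123, 67) = 1
Since 1 divides 4, solutions exist.

Step 2: Apply extended Euclidean algorithm to find gcd.
We find integers such that 123*x0 + 67*y0 = 1

Step 3: Scale the particular solution.
Multiply by 4/1 = 4:
i = 24, j = -44

Step 4: Verify.
123*(24) + 67*(-44) = 4 = 4 ✓

i = 24, j = -44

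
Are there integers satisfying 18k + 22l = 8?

Step 1: Compute gcd(18, 22).
gcd(18, 22) = 2

Step 2: Check divisibility.
Does 2 divide 8? 8 = 2 x 4, so yes.

By the theorem on linear Diophantine equations, 18k + 22l = 8 has integer solutions if and only if gcd(18, 22) divides 8. Since 2 | 8, solutions exist.

Yes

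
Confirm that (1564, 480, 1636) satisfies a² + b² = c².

Compute a² + b² = 1564² + 480² = 2446096 + 230400 = 2676496
Compute c² = 1636² = 2676496
Since 2676496 = 2676496, confirmed.

Yes, it is a Pythagorean triple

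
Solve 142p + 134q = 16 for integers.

Step 1: Check solvability.
gcd(142, 134) = 2
Since 2 divides 16, solutions exist.

Step 2: Apply extended Euclidean algorithm to find gcd.
We find integers such that 142*x0 + 134*y0 = 2

Step 3: Scale the particular solution.
Multiply by 16/2 = 8:
p = 136, q = -144

Step 4: Verify.
142*(136) + 134*(-144) = 16 = 16 ✓

p = 136, q = -144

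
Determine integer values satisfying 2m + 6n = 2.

Step 1: Check solvability.
gcd(2, 6) = 2
Since 2 divides 2, solutions exist.

Step 2: Apply extended Euclidean algorithm to find gcd.
We find integers such that 2*x0 + 6*y0 = 2

Step 3: Scale the particular solution.
Multiply by 2/2 = 1:
m = 1, n = 0

Step 4: Verify.
2*(1) + 6*(0) = 2 = 2 ✓

m = 1, n = 0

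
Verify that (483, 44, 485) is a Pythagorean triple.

Compute a² + b² = 483² + 44² = 233289 + 1936 = 235225
Compute c² = 485² = 235225
Since 235225 = 235225, confirmed.

Yes, it is a Pythagorean triple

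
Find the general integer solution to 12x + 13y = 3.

Step 1: Compute gcd(12, 13) = 1.
Since 1 divides 3, solutions exist.

Step 2: Find a particular solution using extended Euclidean algorithm.
We get x₀ = -3, y₀ = 3.
Check: 12*-3 + 13*3 = 3 = 3 ✓

Step 3: Write the general solution.
x = -3 + (13/1)t = -3 + 13t
y = 3 - (12/1)t = 3 - 12t
for any integer t.

x = -3 + 13t, y = 3 - 12t for integer t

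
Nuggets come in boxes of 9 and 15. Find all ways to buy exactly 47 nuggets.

We need non-negative integers (x, y) with 9x + 15y = 47.
For each x in 0..5, check if 47 - 9x is a non-negative multiple of 15.
No x yields an integer y ≥ 0.

No solution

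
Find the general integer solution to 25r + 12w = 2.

Step 1: Compute gcd(25, 12) = 1.
Since 1 divides 2, solutions exist.

Step 2: Find a particular solution using extended Euclidean algorithm.
We get r₀ = 2, w₀ = -4.
Check: 25*2 + 12*-4 = 2 = 2 ✓

Step 3: Write the general solution.
r = 2 + (12/1)t = 2 + 12t
w = -4 - (25/1)t = -4 - 25t
for any integer t.

r = 2 + 12t, w = -4 - 25t for integer t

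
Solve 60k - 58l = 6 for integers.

Step 1: Check solvability.
gcd(60, 58) = 2
Since 2 divides 6, solutions exist.

Step 2: Apply extended Euclidean algorithm to find gcd.
We find integers such that 60*x0 + 58*y0 = 2

Step 3: Scale the particular solution.
Multiply by 6/2 = 3:
k = 3, l = 3

Step 4: Verify.
60*(3) - 58*(3) = 6 = 6 ✓

k = 3, l = 3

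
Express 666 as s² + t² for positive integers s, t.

We need to find integers s, t > 0 such that s² + t² = 666.
Trying s = 15: t² = 666 - 15² = 666 - 225 = 441
t = 21
Check: 15² + 21² = 225 + 441 = 666 ✓

666 = 15² + 21²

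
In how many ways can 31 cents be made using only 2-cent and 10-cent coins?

We need non-negative integers (x, y) with 2x + 10y = 31.
For each x from 0 to 15, check if (31 - 2x) is a non-negative multiple of 10.
Solutions (x, y): none
Count: 0

0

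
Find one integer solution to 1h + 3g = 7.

Step 1: Check solvability.
gcd(1, 3) = 1
Since 1 divides 7, solutions exist.

Step 2: Apply extended Euclidean algorithm to find gcd.
We find integers such that 1*x0 + 3*y0 = 1

Step 3: Scale the particular solution.
Multiply by 7/1 = 7:
h = 7, g = 0

Step 4: Verify.
1*(7) + 3*(0) = 7 = 7 ✓

h = 7, g = 0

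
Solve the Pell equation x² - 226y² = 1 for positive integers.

We seek the smallest positive integers (x, y) with x² - 226y² = 1, i.e., x² = 226y² + 1.
Try successive y values:
y = 1: x² = 226·1² + 1 = 227, not a perfect square
y = 2: x² = 226·2² + 1 = 905, not a perfect square
y = 3: x² = 226·3² + 1 = 2035, not a perfect square
... continuing the search (or via continued fractions) ...
y = 30: x² = 226·30² + 1 = 203401, x = 451 ✓

Verify: 451² - 226·30² = 203401 - 203400 = 1 ✓

x = 451, y = 30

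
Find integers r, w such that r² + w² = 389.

We need to find integers r, w > 0 such that r² + w² = 389.
Trying r = 10: w² = 389 - 10² = 389 - 100 = 289
w = 17
Check: 10² + 17² = 100 + 289 = 389 ✓

389 = 10² + 17²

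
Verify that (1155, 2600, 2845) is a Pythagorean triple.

Compute a² + b²:
1155² + 2600² = 1334025 + 6760000 = 8094025
Compute c²:
2845² = 8094025
Since 8094025 = 8094025, it is a Pythagorean triple.

Yes, it is a Pythagorean triple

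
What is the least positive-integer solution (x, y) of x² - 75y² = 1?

We seek the smallest positive integers (x, y) with x² - 75y² = 1, i.e., x² = 75y² + 1.
Try successive y values:
y = 1: x² = 75·1² + 1 = 76, not a perfect square
y = 2: x² = 75·2² + 1 = 301, not a perfect square
y = 3: x² = 75·3² + 1 = 676, x = 26 ✓

Verify: 26² - 75·3² = 676 - 675 = 1 ✓

x = 26, y = 3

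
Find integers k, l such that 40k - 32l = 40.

Step 1: Check solvability.
gcd(40, 32) = 8
Since 8 divides 40, solutions exist.

Step 2: Apply extended Euclidean algorithm to find gcd.
We find integers such that 40*x0 + 32*y0 = 8

Step 3: Scale the particular solution.
Multiply by 40/8 = 5:
k = 5, l = 5

Step 4: Verify.
40*(5) - 32*(5) = 40 = 40 ✓

k = 5, l = 5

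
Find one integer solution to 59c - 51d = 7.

Step 1: Check solvability.
gcd(59, 51) = 1
Since 1 divides 7, solutions exist.

Step 2: Apply extended Euclidean algorithm to find gcd.
We find integers such that 59*x0 + 51*y0 = 1

Step 3: Scale the particular solution.
Multiply by 7/1 = 7:
c = -133, d = -154

Step 4: Verify.
59*(-133) - 51*(-154) = 7 = 7 ✓

c = -133, d = -154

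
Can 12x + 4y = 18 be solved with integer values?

Step 1: Compute gcd(12, 4).
gcd(12, 4) = 4

Step 2: Check divisibility.
Does 4 divide 18? 18 = 4 x 4 + 2, so no.

By the theorem on linear Diophantine equations, 12x + 4y = 18 has integer solutions if and only if gcd(12, 4) divides 18. Since 4 does not divide 18, no solutions exist.

No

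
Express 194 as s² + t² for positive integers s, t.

We need to find integers s, t > 0 such that s² + t² = 194.
Trying s = 5: t² = 194 - 5² = 194 - 25 = 169
t = 13
Check: 5² + 13² = 25 + 169 = 194 ✓

194 = 5² + 13²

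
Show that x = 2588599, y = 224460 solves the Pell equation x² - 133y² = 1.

Compute x² = 2588599² = 6700844782801
Compute 133y² = 133·224460² = 133·50382291600 = 6700844782800
x² - 133y² = 6700844782801 - 6700844782800 = 1
Since this equals 1, (2588599, 224460) is a solution.

Yes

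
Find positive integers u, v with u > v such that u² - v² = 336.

Factor: u² - v² = (u+v)(u-v) = 336.
We need two factors of 336 with the same parity.
Use u+v = 168 and u-v = 2 (product 168·2 = 336).
Adding: 2u = 170, so u = 85.
Subtracting: 2v = 166, so v = 83.
Check: 85² - 83² = 7225 - 6889 = 336 ✓

u = 85, v = 83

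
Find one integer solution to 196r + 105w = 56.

Step 1: Check solvability.
gcd(196, 105) = 7
Since 7 divides 56, solutions exist.

Step 2: Apply extended Euclidean algorithm to find gcd.
We find integers such that 196*x0 + 105*y0 = 7

Step 3: Scale the particular solution.
Multiply by 56/7 = 8:
r = 56, w = -104

Step 4: Verify.
196*(56) + 105*(-104) = 56 = 56 ✓

r = 56, w = -104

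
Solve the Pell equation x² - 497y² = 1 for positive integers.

We seek the smallest positive integers (x, y) with x² - 497y² = 1, i.e., x² = 497y² + 1.
Try successive y values:
y = 1: x² = 497·1² + 1 = 498, not a perfect square
y = 2: x² = 497·2² + 1 = 1989, not a perfect square
y = 3: x² = 497·3² + 1 = 4474, not a perfect square
... continuing the search (or via continued fractions) ...
y = 53912: x² = 497·53912² + 1 = 1444532360769, x = 1201887 ✓

Verify: 1201887² - 497·53912² = 1444532360769 - 1444532360768 = 1 ✓

x = 1201887, y = 53912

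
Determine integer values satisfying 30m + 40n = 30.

Step 1: Check solvability.
gcd(30, 40) = 10
Since 10 divides 30, solutions exist.

Step 2: Apply extended Euclidean algorithm to find gcd.
We find integers such that 30*x0 + 40*y0 = 10

Step 3: Scale the particular solution.
Multiply by 30/10 = 3:
m = -3, n = 3

Step 4: Verify.
30*(-3) + 40*(3) = 30 = 30 ✓

m = -3, n = 3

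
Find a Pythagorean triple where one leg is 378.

We need the other leg and hypotenuse such that 378² + x² = c².
Take x = 96, c = 390: 378² + 96² = 142884 + 9216 = 152100 = 390² ✓
Triple: (378, 96, 390)

(378, 96, 390)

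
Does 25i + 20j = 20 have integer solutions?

Step 1: Compute gcd(25, 20).
gcd(25, 20) = 5

Step 2: Check divisibility.
Does 5 divide 20? 20 = 5 x 4, so yes.

By the theorem on linear Diophantine equations, 25i + 20j = 20 has integer solutions if and only if gcd(25, 20) divides 20. Since 5 | 20, solutions exist.

Yes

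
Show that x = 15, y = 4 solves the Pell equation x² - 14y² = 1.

Compute x² = 15² = 225
Compute 14y² = 14·4² = 14·16 = 224
x² - 14y² = 225 - 224 = 1
Since this equals 1, (15, 4) is a solution.

Yes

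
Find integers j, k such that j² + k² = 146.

We need to find integers j, k > 0 such that j² + k² = 146.
Trying j = 5: k² = 146 - 5² = 146 - 25 = 121
k = 11
Check: 5² + 11² = 25 + 121 = 146 ✓

146 = 5² + 11²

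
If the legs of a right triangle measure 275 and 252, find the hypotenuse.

c² = a² + b² = 275² + 252² = 75625 + 63504 = 139129
c = 373

373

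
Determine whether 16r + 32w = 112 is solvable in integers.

Step 1: Compute gcd(16, 32).
gcd(16, 32) = 16

Step 2: Check divisibility.
Does 16 divide 112? 112 = 16 x 7, so yes.

By the theorem on linear Diophantine equations, 16r + 32w = 112 has integer solutions if and only if gcd(16, 32) divides 112. Since 16 | 112, solutions exist.

Yes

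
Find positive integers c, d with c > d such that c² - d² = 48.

Factor: c² - d² = (c+d)(c-d) = 48.
We need two factors of 48 with the same parity.
Use c+d = 24 and c-d = 2 (product 24·2 = 48).
Adding: 2c = 26, so c = 13.
Subtracting: 2d = 22, so d = 11.
Check: 13² - 11² = 169 - 121 = 48 ✓

c = 13, d = 11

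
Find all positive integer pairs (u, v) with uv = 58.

The positive divisors of 58 are: 1, 2, 29, 58.
Each divisor d gives the pair (d, 58/d):
(1, 58), (2, 29), (29, 2), (58, 1)

(1, 58), (2, 29), (29, 2), (58, 1)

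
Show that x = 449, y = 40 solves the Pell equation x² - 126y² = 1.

Compute x² = 449² = 201601
Compute 126y² = 126·40² = 126·1600 = 201600
x² - 126y² = 201601 - 201600 = 1
Since this equals 1, (449, 40) is a solution.

Yes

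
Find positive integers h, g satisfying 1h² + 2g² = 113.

Try small values of h and check whether (113 - 1h²)/2 is a perfect square.
h = 9: 1·9² = 81, so 2g² = 113 - 81 = 32, giving g² = 16, g = 4.
Check: 1·9² + 2·4² = 81 + 32 = 113 ✓

h = 9, g = 4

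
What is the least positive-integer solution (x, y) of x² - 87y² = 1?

We seek the smallest positive integers (x, y) with x² - 87y² = 1, i.e., x² = 87y² + 1.
Try successive y values:
y = 1: x² = 87·1² + 1 = 88, not a perfect square
y = 2: x² = 87·2² + 1 = 349, not a perfect square
y = 3: x² = 87·3² + 1 = 784, x = 28 ✓

Verify: 28² - 87·3² = 784 - 783 = 1 ✓

x = 28, y = 3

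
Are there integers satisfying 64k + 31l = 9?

Step 1: Compute gcd(64, 31).
gcd(64, 31) = 1

Step 2: Check divisibility.
Does 1 divide 9? 9 = 1 x 9, so yes.

By the theorem on linear Diophantine equations, 64k + 31l = 9 has integer solutions if and only if gcd(64, 31) divides 9. Since 1 | 9, solutions exist.

Yes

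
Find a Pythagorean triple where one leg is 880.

We need the other leg and hypotenuse such that 880² + x² = c².
Take x = 1836, c = 2036: 880² + 1836² = 774400 + 3370896 = 4145296 = 2036² ✓
Triple: (1836, 880, 2036)

(1836, 880, 2036)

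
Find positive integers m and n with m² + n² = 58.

We need to find integers m, n > 0 such that m² + n² = 58.
Trying m = 3: n² = 58 - 3² = 58 - 9 = 49
n = 7
Check: 3² + 7² = 9 + 49 = 58 ✓

58 = 3² + 7²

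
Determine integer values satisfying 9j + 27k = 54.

Step 1: Check solvability.
gcd(9, 27) = 9
Since 9 divides 54, solutions exist.

Step 2: Apply extended Euclidean algorithm to find gcd.
We find integers such that 9*x0 + 27*y0 = 9

Step 3: Scale the particular solution.
Multiply by 54/9 = 6:
j = 6, k = 0

Step 4: Verify.
9*(6) + 27*(0) = 54 = 54 ✓

j = 6, k = 0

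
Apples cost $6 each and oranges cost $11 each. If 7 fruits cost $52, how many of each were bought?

Let a = apples, o = oranges.
a + o = 7
6a + 11o = 52
Substitute o = 7 - a:
6a + 11(7 - a) = 52
(6 - 11)a = 52 - 77
-5a = -25
a = 5, o = 7 - 5 = 2

Apples: 5, Oranges: 2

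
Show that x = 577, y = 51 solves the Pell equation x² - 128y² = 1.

Compute x² = 577² = 332929
Compute 128y² = 128·51² = 128·2601 = 332928
x² - 128y² = 332929 - 332928 = 1
Since this equals 1, (577, 51) is a solution.

Yes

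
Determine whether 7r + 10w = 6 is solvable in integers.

Step 1: Compute gcd(7, 10).
gcd(7, 10) = 1

Step 2: Check divisibility.
Does 1 divide 6? 6 = 1 x 6, so yes.

By the theorem on linear Diophantine equations, 7r + 10w = 6 has integer solutions if and only if gcd(7, 10) divides 6. Since 1 | 6, solutions exist.

Yes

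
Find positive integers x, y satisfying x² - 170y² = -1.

We need x² = 170y² - 1. Try successive y:
y = 1: x² = 170·1² - 1 = 169 = 13² ✓
Check: 13² - 170·1² = 169 - 170 = -1 ✓

x = 13, y = 1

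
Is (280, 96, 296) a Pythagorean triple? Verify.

Compute a² + b² = 280² + 96² = 78400 + 9216 = 87616
Compute c² = 296² = 87616
Since 87616 = 87616, confirmed.

Yes, it is a Pythagorean triple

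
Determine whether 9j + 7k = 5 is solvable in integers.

Step 1: Compute gcd(9, 7).
gcd(9, 7) = 1

Step 2: Check divisibility.
Does 1 divide 5? 5 = 1 x 5, so yes.

By the theorem on linear Diophantine equations, 9j + 7k = 5 has integer solutions if and only if gcd(9, 7) divides 5. Since 1 | 5, solutions exist.

Yes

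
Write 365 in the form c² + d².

We need to find integers c, d > 0 such that c² + d² = 365.
Trying c = 2: d² = 365 - 2² = 365 - 4 = 361
d = 19
Check: 2² + 19² = 4 + 361 = 365 ✓

365 = 2² + 19²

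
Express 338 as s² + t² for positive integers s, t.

We need to find integers s, t > 0 such that s² + t² = 338.
Trying s = 7: t² = 338 - 7² = 338 - 49 = 289
t = 17
Check: 7² + 17² = 49 + 289 = 338 ✓

338 = 7² + 17²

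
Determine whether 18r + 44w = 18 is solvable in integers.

Step 1: Compute gcd(18, 44).
gcd(18, 44) = 2

Step 2: Check divisibility.
Does 2 divide 18? 18 = 2 x 9, so yes.

By the theorem on linear Diophantine equations, 18r + 44w = 18 has integer solutions if and only if gcd(18, 44) divides 18. Since 2 | 18, solutions exist.

Yes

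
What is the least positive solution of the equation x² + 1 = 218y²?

We need x² = 218y² - 1. Try successive y:
y = 1: x² = 218·1² - 1 = 217, not a perfect square
y = 2: x² = 218·2² - 1 = 871, not a perfect square
y = 3: x² = 218·3² - 1 = 1961, not a perfect square
...
y = 17: x² = 218·17² - 1 = 63001 = 251² ✓
Check: 251² - 218·17² = 63001 - 63002 = -1 ✓

x = 251, y = 17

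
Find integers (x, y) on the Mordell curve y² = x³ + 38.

Try small integer x values and check whether x³ + 38 is a perfect square.
x = 11: x³ + 38 = 11³ + 38 = 1331 + 38 = 1369
Is 1369 a perfect square? 37² = 1369 ✓
So (x, y) = (11, -37) is a solution.

x = 11, y = -37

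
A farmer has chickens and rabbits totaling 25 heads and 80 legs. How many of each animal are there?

Let c = chickens, r = rabbits.
Heads: c + r = 25
Legs: 2c + 4r = 80
From the first equation, c = 25 - r. Substitute:
2(25 - r) + 4r = 80
50 + 2r = 80
r = (80 - 50)/2 = 15
c = 25 - 15 = 10

Chickens: 10, Rabbits: 15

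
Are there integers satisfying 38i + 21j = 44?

Step 1: Compute gcd(38, 21).
gcd(38, 21) = 1

Step 2: Check divisibility.
Does 1 divide 44? 44 = 1 x 44, so yes.

By the theorem on linear Diophantine equations, 38i + 21j = 44 has integer solutions if and only if gcd(38, 21) divides 44. Since 1 | 44, solutions exist.

Yes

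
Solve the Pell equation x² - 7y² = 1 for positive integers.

We seek the smallest positive integers (x, y) with x² - 7y² = 1, i.e., x² = 7y² + 1.
Try successive y values:
y = 1: x² = 7·1² + 1 = 8, not a perfect square
y = 2: x² = 7·2² + 1 = 29, not a perfect square
y = 3: x² = 7·3² + 1 = 64, x = 8 ✓

Verify: 8² - 7·3² = 64 - 63 = 1 ✓

x = 8, y = 3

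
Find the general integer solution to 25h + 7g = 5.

Step 1: Compute gcd(25, 7) = 1.
Since 1 divides 5, solutions exist.

Step 2: Find a particular solution using extended Euclidean algorithm.
We get h₀ = 10, g₀ = -35.
Check: 25*10 + 7*-35 = 5 = 5 ✓

Step 3: Write the general solution.
h = 10 + (7/1)t = 10 + 7t
g = -35 - (25/1)t = -35 - 25t
for any integer t.

h = 10 + 7t, g = -35 - 25t for integer t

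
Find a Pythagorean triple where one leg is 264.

We need the other leg and hypotenuse such that 264² + x² = c².
Take x = 170, c = 314: 264² + 170² = 69696 + 28900 = 98596 = 314² ✓
Triple: (170, 264, 314)

(170, 264, 314)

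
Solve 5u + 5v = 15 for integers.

Step 1: Check solvability.
gcd(5, 5) = 5
Since 5 divides 15, solutions exist.

Step 2: Apply extended Euclidean algorithm to find gcd.
We find integers such that 5*x0 + 5*y0 = 5

Step 3: Scale the particular solution.
Multiply by 15/5 = 3:
u = 0, v = 3

Step 4: Verify.
5*(0) + 5*(3) = 15 = 15 ✓

u = 0, v = 3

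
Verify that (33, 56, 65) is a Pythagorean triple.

Compute a² + b²:
33² + 56² = 1089 + 3136 = 4225
Compute c²:
65² = 4225
Since 4225 = 4225, it is a Pythagorean triple.

Yes, it is a Pythagorean triple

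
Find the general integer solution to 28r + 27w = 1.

Step 1: Compute gcd(28, 27) = 1.
Since 1 divides 1, solutions exist.

Step 2: Find a particular solution using extended Euclidean algorithm.
We get r₀ = 1, w₀ = -1.
Check: 28*1 + 27*-1 = 1 = 1 ✓

Step 3: Write the general solution.
r = 1 + (27/1)t = 1 + 27t
w = -1 - (28/1)t = -1 - 28t
for any integer t.

r = 1 + 27t, w = -1 - 28t for integer t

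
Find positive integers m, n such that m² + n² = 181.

Search for m with 181 - m² a perfect square.
m = 9: 181 - 9² = 181 - 81 = 100 = 10² ✓
So m = 9, n = 10.

m = 9, n = 10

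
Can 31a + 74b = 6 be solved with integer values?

Step 1: Compute gcd(31, 74).
gcd(31, 74) = 1

Step 2: Check divisibility.
Does 1 divide 6? 6 = 1 x 6, so yes.

By the theorem on linear Diophantine equations, 31a + 74b = 6 has integer solutions if and only if gcd(31, 74) divides 6. Since 1 | 6, solutions exist.

Yes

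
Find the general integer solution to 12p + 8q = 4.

Step 1: Compute gcd(12, 8) = 4.
Since 4 divides 4, solutions exist.

Step 2: Find a particular solution using extended Euclidean algorithm.
We get p₀ = 1, q₀ = -1.
Check: 12*1 + 8*-1 = 4 = 4 ✓

Step 3: Write the general solution.
p = 1 + (8/4)t = 1 + 2t
q = -1 - (12/4)t = -1 - 3t
for any integer t.

p = 1 + 2t, q = -1 - 3t for integer t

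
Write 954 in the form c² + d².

We need to find integers c, d > 0 such that c² + d² = 954.
Trying c = 15: d² = 954 - 15² = 954 - 225 = 729
d = 27
Check: 15² + 27² = 225 + 729 = 954 ✓

954 = 15² + 27²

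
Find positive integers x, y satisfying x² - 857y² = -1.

We need x² = 857y² - 1. Try successive y:
y = 1: x² = 857·1² - 1 = 856, not a perfect square
y = 2: x² = 857·2² - 1 = 3427, not a perfect square
y = 3: x² = 857·3² - 1 = 7712, not a perfect square
...
y = 277325: x² = 857·277325² - 1 = 65911146370624 = 8118568² ✓
Check: 8118568² - 857·277325² = 65911146370624 - 65911146370625 = -1 ✓

x = 8118568, y = 277325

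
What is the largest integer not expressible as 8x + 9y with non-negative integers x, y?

For two coprime denominations a and b, the Frobenius number (largest value not representable as a non-negative combination) is ab - a - b.
Here gcd(8, 9) = 1, so they are coprime.
F(8, 9) = 8·9 - 8 - 9 = 72 - 17 = 55

55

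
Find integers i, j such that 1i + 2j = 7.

Step 1: Check solvability.
gcd(1, 2) = 1
Since 1 divides 7, solutions exist.

Step 2: Apply extended Euclidean algorithm to find gcd.
We find integers such that 1*x0 + 2*y0 = 1

Step 3: Scale the particular solution.
Multiply by 7/1 = 7:
i = 7, j = 0

Step 4: Verify.
1*(7) + 2*(0) = 7 = 7 ✓

i = 7, j = 0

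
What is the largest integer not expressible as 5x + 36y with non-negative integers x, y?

For two coprime denominations a and b, the Frobenius number (largest value not representable as a non-negative combination) is ab - a - b.
Here gcd(5, 36) = 1, so they are coprime.
F(5, 36) = 5·36 - 5 - 36 = 180 - 41 = 139

139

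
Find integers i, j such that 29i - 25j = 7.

Step 1: Check solvability.
gcd(29, 25) = 1
Since 1 divides 7, solutions exist.

Step 2: Apply extended Euclidean algorithm to find gcd.
We find integers such that 29*x0 + 25*y0 = 1

Step 3: Scale the particular solution.
Multiply by 7/1 = 7:
i = -42, j = -49

Step 4: Verify.
29*(-42) - 25*(-49) = 7 = 7 ✓

i = -42, j = -49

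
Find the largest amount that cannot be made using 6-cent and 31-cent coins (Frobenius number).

For two coprime denominations a and b, the Frobenius number (largest value not representable as a non-negative combination) is ab - a - b.
Here gcd(6, 31) = 1, so they are coprime.
F(6, 31) = 6·31 - 6 - 31 = 186 - 37 = 149

149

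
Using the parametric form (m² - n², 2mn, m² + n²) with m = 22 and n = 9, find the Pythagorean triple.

a = m² - n² = 484 - 81 = 403
b = 2mn = 2·22·9 = 396
c = m² + n² = 484 + 81 = 565
Verify: 403² + 396² = 162409 + 156816 = 319225 = 565² ✓

(403, 396, 565)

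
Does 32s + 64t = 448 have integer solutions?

Step 1: Compute gcd(32, 64).
gcd(32, 64) = 32

Step 2: Check divisibility.
Does 32 divide 448? 448 = 32 x 14, so yes.

By the theorem on linear Diophantine equations, 32s + 64t = 448 has integer solutions if and only if gcd(32, 64) divides 448. Since 32 | 448, solutions exist.

Yes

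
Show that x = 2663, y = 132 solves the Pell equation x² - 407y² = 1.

Compute x² = 2663² = 7091569
Compute 407y² = 407·132² = 407·17424 = 7091568
x² - 407y² = 7091569 - 7091568 = 1
Since this equals 1, (2663, 132) is a solution.

Yes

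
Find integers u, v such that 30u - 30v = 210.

Step 1: Check solvability.
gcd(30, 30) = 30
Since 30 divides 210, solutions exist.

Step 2: Apply extended Euclidean algorithm to find gcd.
We find integers such that 30*x0 + 30*y0 = 30

Step 3: Scale the particular solution.
Multiply by 210/30 = 7:
u = 0, v = -7

Step 4: Verify.
30*(0) - 30*(-7) = 210 = 210 ✓

u = 0, v = -7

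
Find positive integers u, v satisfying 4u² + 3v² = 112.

Try small values of u and check whether (112 - 4u²)/3 is a perfect square.
u = 4: 4·4² = 64, so 3v² = 112 - 64 = 48, giving v² = 16, v = 4.
Check: 4·4² + 3·4² = 64 + 48 = 112 ✓

u = 4, v = 4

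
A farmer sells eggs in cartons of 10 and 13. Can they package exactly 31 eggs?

We need non-negative a, b with 10a + 13b = 31.
gcd(10, 13) = 1 divides 31, but no a in [0, 3] gives non-negative b.

No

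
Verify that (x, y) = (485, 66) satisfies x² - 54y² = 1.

Compute x² = 485² = 235225
Compute 54y² = 54·66² = 54·4356 = 235224
x² - 54y² = 235225 - 235224 = 1
Since this equals 1, (485, 66) is a solution.

Yes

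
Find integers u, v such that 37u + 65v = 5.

Step 1: Check solvability.
gcd(37, 65) = 1
Since 1 divides 5, solutions exist.

Step 2: Apply extended Euclidean algorithm to find gcd.
We find integers such that 37*x0 + 65*y0 = 1

Step 3: Scale the particular solution.
Multiply by 5/1 = 5:
u = -35, v = 20

Step 4: Verify.
37*(-35) + 65*(20) = 5 = 5 ✓

u = -35, v = 20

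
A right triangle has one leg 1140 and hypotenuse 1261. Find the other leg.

a² = c² - b² = 1590121 - 1299600 = 290521
a = 539

539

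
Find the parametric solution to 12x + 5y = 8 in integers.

Step 1: Compute gcd(12, 5) = 1.
Since 1 divides 8, solutions exist.

Step 2: Find a particular solution using extended Euclidean algorithm.
We get x₀ = -16, y₀ = 40.
Check: 12*-16 + 5*40 = 8 = 8 ✓

Step 3: Write the general solution.
x = -16 + (5/1)t = -16 + 5t
y = 40 - (12/1)t = 40 - 12t
for any integer t.

x = -16 + 5t, y = 40 - 12t for integer t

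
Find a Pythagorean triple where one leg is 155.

We need the other leg and hypotenuse such that 155² + x² = c².
Take x = 468, c = 493: 155² + 468² = 24025 + 219024 = 243049 = 493² ✓
Triple: (155, 468, 493)

(155, 468, 493)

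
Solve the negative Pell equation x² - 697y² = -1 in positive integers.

We need x² = 697y² - 1. Try successive y:
y = 1: x² = 697·1² - 1 = 696, not a perfect square
y = 2: x² = 697·2² - 1 = 2787, not a perfect square
y = 3: x² = 697·3² - 1 = 6272, not a perfect square
...
y = 5: x² = 697·5² - 1 = 17424 = 132² ✓
Check: 132² - 697·5² = 17424 - 17425 = -1 ✓

x = 132, y = 5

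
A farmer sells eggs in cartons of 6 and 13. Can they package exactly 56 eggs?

We need non-negative a, b with 6a + 13b = 56.
gcd(6, 13) = 1 divides 56.
Try a = 5: 13b = 56 - 30 = 26, so b = 2.
One way: 5 cartons of 6 and 2 cartons of 13.

Yes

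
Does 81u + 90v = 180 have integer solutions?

Step 1: Compute gcd(81, 90).
gcd(81, 90) = 9

Step 2: Check divisibility.
Does 9 divide 180? 180 = 9 x 20, so yes.

By the theorem on linear Diophantine equations, 81u + 90v = 180 has integer solutions if and only if gcd(81, 90) divides 180. Since 9 | 180, solutions exist.

Yes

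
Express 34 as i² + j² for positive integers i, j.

We need to find integers i, j > 0 such that i² + j² = 34.
Trying i = 3: j² = 34 - 3² = 34 - 9 = 25
j = 5
Check: 3² + 5² = 9 + 25 = 34 ✓

34 = 3² + 5²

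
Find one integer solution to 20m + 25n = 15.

Step 1: Check solvability.
gcd(20, 25) = 5
Since 5 divides 15, solutions exist.

Step 2: Apply extended Euclidean algorithm to find gcd.
We find integers such that 20*x0 + 25*y0 = 5

Step 3: Scale the particular solution.
Multiply by 15/5 = 3:
m = -3, n = 3

Step 4: Verify.
20*(-3) + 25*(3) = 15 = 15 ✓

m = -3, n = 3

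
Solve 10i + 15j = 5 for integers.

Step 1: Check solvability.
gcd(10, 15) = 5
Since 5 divides 5, solutions exist.

Step 2: Apply extended Euclidean algorithm to find gcd.
We find integers such that 10*x0 + 15*y0 = 5

Step 3: Scale the particular solution.
Multiply by 5/5 = 1:
i = -1, j = 1

Step 4: Verify.
10*(-1) + 15*(1) = 5 = 5 ✓

i = -1, j = 1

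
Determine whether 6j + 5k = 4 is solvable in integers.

Step 1: Compute gcd(6, 5).
gcd(6, 5) = 1

Step 2: Check divisibility.
Does 1 divide 4? 4 = 1 x 4, so yes.

By the theorem on linear Diophantine equations, 6j + 5k = 4 has integer solutions if and only if gcd(6, 5) divides 4. Since 1 | 4, solutions exist.

Yes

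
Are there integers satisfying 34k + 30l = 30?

Step 1: Compute gcd(34, 30).
gcd(34, 30) = 2

Step 2: Check divisibility.
Does 2 divide 30? 30 = 2 x 15, so yes.

By the theorem on linear Diophantine equations, 34k + 30l = 30 has integer solutions if and only if gcd(34, 30) divides 30. Since 2 | 30, solutions exist.

Yes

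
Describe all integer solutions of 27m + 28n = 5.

Step 1: Compute gcd(27, 28) = 1.
Since 1 divides 5, solutions exist.

Step 2: Find a particular solution using extended Euclidean algorithm.
We get m₀ = -5, n₀ = 5.
Check: 27*-5 + 28*5 = 5 = 5 ✓

Step 3: Write the general solution.
m = -5 + (28/1)t = -5 + 28t
n = 5 - (27/1)t = 5 - 27t
for any integer t.

m = -5 + 28t, n = 5 - 27t for integer t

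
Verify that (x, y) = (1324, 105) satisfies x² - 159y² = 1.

Compute x² = 1324² = 1752976
Compute 159y² = 159·105² = 159·11025 = 1752975
x² - 159y² = 1752976 - 1752975 = 1
Since this equals 1, (1324, 105) is a solution.

Yes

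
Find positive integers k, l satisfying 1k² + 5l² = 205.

Try small values of k and check whether (205 - 1k²)/5 is a perfect square.
k = 5: 1·5² = 25, so 5l² = 205 - 25 = 180, giving l² = 36, l = 6.
Check: 1·5² + 5·6² = 25 + 180 = 205 ✓

k = 5, l = 6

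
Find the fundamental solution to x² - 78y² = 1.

We seek the smallest positive integers (x, y) with x² - 78y² = 1, i.e., x² = 78y² + 1.
Try successive y values:
y = 1: x² = 78·1² + 1 = 79, not a perfect square
y = 2: x² = 78·2² + 1 = 313, not a perfect square
y = 3: x² = 78·3² + 1 = 703, not a perfect square
... continuing the search (or via continued fractions) ...
y = 6: x² = 78·6² + 1 = 2809, x = 53 ✓

Verify: 53² - 78·6² = 2809 - 2808 = 1 ✓

x = 53, y = 6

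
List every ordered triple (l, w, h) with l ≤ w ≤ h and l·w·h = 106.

Iterate l from 1 to ⌊106^(1/3)⌋. For each l dividing 106, iterate w ≥ l with w dividing 106/l, and set h = 106/(l·w).
Triples found (2): (1×1×106), (1×2×53)

(1×1×106), (1×2×53)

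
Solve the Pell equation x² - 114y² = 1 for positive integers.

We seek the smallest positive integers (x, y) with x² - 114y² = 1, i.e., x² = 114y² + 1.
Try successive y values:
y = 1: x² = 114·1² + 1 = 115, not a perfect square
y = 2: x² = 114·2² + 1 = 457, not a perfect square
y = 3: x² = 114·3² + 1 = 1027, not a perfect square
... continuing the search (or via continued fractions) ...
y = 96: x² = 114·96² + 1 = 1050625, x = 1025 ✓

Verify: 1025² - 114·96² = 1050625 - 1050624 = 1 ✓

x = 1025, y = 96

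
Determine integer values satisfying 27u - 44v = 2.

Step 1: Check solvability.
gcd(27, 44) = 1
Since 1 divides 2, solutions exist.

Step 2: Apply extended Euclidean algorithm to find gcd.
We find integers such that 27*x0 + 44*y0 = 1

Step 3: Scale the particular solution.
Multiply by 2/1 = 2:
u = -26, v = -16

Step 4: Verify.
27*(-26) - 44*(-16) = 2 = 2 ✓

u = -26, v = -16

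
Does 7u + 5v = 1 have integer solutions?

Step 1: Compute gcd(7, 5).
gcd(7, 5) = 1

Step 2: Check divisibility.
Does 1 divide 1? 1 = 1 x 1, so yes.

By the theorem on linear Diophantine equations, 7u + 5v = 1 has integer solutions if and only if gcd(7, 5) divides 1. Since 1 | 1, solutions exist.

Yes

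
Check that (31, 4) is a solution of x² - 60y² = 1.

Compute x² = 31² = 961
Compute 60y² = 60·4² = 60·16 = 960
x² - 60y² = 961 - 960 = 1
Since this equals 1, (31, 4) is a solution.

Yes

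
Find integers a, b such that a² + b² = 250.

We need to find integers a, b > 0 such that a² + b² = 250.
Trying a = 5: b² = 250 - 5² = 250 - 25 = 225
b = 15
Check: 5² + 15² = 25 + 225 = 250 ✓

250 = 5² + 15²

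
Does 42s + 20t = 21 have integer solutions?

Step 1: Compute gcd(42, 20).
gcd(42, 20) = 2

Step 2: Check divisibility.
Does 2 divide 21? 21 = 2 x 10 + 1, so no.

By the theorem on linear Diophantine equations, 42s + 20t = 21 has integer solutions if and only if gcd(42, 20) divides 21. Since 2 does not divide 21, no solutions exist.

No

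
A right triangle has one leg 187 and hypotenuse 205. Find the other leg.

b² = c² - a² = 42025 - 34969 = 7056
b = 84

84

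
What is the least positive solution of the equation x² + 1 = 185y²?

We need x² = 185y² - 1. Try successive y:
y = 1: x² = 185·1² - 1 = 184, not a perfect square
y = 2: x² = 185·2² - 1 = 739, not a perfect square
y = 3: x² = 185·3² - 1 = 1664, not a perfect square
...
y = 5: x² = 185·5² - 1 = 4624 = 68² ✓
Check: 68² - 185·5² = 4624 - 4625 = -1 ✓

x = 68, y = 5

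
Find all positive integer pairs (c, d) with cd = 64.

The positive divisors of 64 are: 1, 2, 4, 8, 16, 32, 64.
Each divisor d gives the pair (d, 64/d):
(1, 64), (2, 32), (4, 16), (8, 8), (16, 4), (32, 2), (64, 1)

(1, 64), (2, 32), (4, 16), (8, 8), (16, 4), (32, 2), (64, 1)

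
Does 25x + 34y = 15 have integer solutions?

Step 1: Compute gcd(25, 34).
gcd(25, 34) = 1

Step 2: Check divisibility.
Does 1 divide 15? 15 = 1 x 15, so yes.

By the theorem on linear Diophantine equations, 25x + 34y = 15 has integer solutions if and only if gcd(25, 34) divides 15. Since 1 | 15, solutions exist.

Yes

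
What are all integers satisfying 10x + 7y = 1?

Step 1: Compute gcd(10, 7) = 1.
Since 1 divides 1, solutions exist.

Step 2: Find a particular solution using extended Euclidean algorithm.
We get x₀ = -2, y₀ = 3.
Check: 10*-2 + 7*3 = 1 = 1 ✓

Step 3: Write the general solution.
x = -2 + (7/1)t = -2 + 7t
y = 3 - (10/1)t = 3 - 10t
for any integer t.

x = -2 + 7t, y = 3 - 10t for integer t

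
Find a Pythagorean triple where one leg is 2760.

We need the other leg and hypotenuse such that 2760² + x² = c².
Take x = 1216, c = 3016: 2760² + 1216² = 7617600 + 1478656 = 9096256 = 3016² ✓
Triple: (2760, 1216, 3016)

(2760, 1216, 3016)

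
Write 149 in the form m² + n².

We need to find integers m, n > 0 such that m² + n² = 149.
Trying m = 7: n² = 149 - 7² = 149 - 49 = 100
n = 10
Check: 7² + 10² = 49 + 100 = 149 ✓

149 = 7² + 10²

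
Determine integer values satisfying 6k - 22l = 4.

Step 1: Check solvability.
gcd(6, 22) = 2
Since 2 divides 4, solutions exist.

Step 2: Apply extended Euclidean algorithm to find gcd.
We find integers such that 6*x0 + 22*y0 = 2

Step 3: Scale the particular solution.
Multiply by 4/2 = 2:
k = 8, l = 2

Step 4: Verify.
6*(8) - 22*(2) = 4 = 4 ✓

k = 8, l = 2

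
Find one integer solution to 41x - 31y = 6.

Step 1: Check solvability.
gcd(41, 31) = 1
Since 1 divides 6, solutions exist.

Step 2: Apply extended Euclidean algorithm to find gcd.
We find integers such that 41*x0 + 31*y0 = 1

Step 3: Scale the particular solution.
Multiply by 6/1 = 6:
x = -18, y = -24

Step 4: Verify.
41*(-18) - 31*(-24) = 6 = 6 ✓

x = -18, y = -24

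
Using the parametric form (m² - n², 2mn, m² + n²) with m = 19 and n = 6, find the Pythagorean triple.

a = m² - n² = 19² - 6² = 361 - 36 = 325
b = 2mn = 2·19·6 = 228
c = m² + n² = 361 + 36 = 397
Verify: 325² + 228² = 105625 + 51984 = 157609 = 397² ✓

(325, 228, 397)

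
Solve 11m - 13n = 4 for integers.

Step 1: Check solvability.
gcd(11, 13) = 1
Since 1 divides 4, solutions exist.

Step 2: Apply extended Euclidean algorithm to find gcd.
We find integers such that 11*x0 + 13*y0 = 1

Step 3: Scale the particular solution.
Multiply by 4/1 = 4:
m = 24, n = 20

Step 4: Verify.
11*(24) - 13*(20) = 4 = 4 ✓

m = 24, n = 20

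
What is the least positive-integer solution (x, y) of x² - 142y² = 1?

We seek the smallest positive integers (x, y) with x² - 142y² = 1, i.e., x² = 142y² + 1.
Try successive y values:
y = 1: x² = 142·1² + 1 = 143, not a perfect square
y = 2: x² = 142·2² + 1 = 569, not a perfect square
y = 3: x² = 142·3² + 1 = 1279, not a perfect square
... continuing the search (or via continued fractions) ...
y = 12: x² = 142·12² + 1 = 20449, x = 143 ✓

Verify: 143² - 142·12² = 20449 - 20448 = 1 ✓

x = 143, y = 12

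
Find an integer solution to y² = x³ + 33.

Try small integer x values and check whether x³ + 33 is a perfect square.
x = -2: x³ + 33 = -2³ + 33 = -8 + 33 = 25
Is 25 a perfect square? 5² = 25 ✓
So (x, y) = (-2, -5) is a solution.

x = -2, y = -5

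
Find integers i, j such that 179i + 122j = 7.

Step 1: Check solvability.
gcd(179, 122) = 1
Since 1 divides 7, solutions exist.

Step 2: Apply extended Euclidean algorithm to find gcd.
We find integers such that 179*x0 + 122*y0 = 1

Step 3: Scale the particular solution.
Multiply by 7/1 = 7:
i = 105, j = -154

Step 4: Verify.
179*(105) + 122*(-154) = 7 = 7 ✓

i = 105, j = -154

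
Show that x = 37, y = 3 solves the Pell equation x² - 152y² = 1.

Compute x² = 37² = 1369
Compute 152y² = 152·3² = 152·9 = 1368
x² - 152y² = 1369 - 1368 = 1
Since this equals 1, (37, 3) is a solution.

Yes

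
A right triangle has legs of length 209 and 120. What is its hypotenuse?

c² = a² + b² = 209² + 120² = 43681 + 14400 = 58081
c = 241

241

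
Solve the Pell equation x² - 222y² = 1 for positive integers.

We seek the smallest positive integers (x, y) with x² - 222y² = 1, i.e., x² = 222y² + 1.
Try successive y values:
y = 1: x² = 222·1² + 1 = 223, not a perfect square
y = 2: x² = 222·2² + 1 = 889, not a perfect square
y = 3: x² = 222·3² + 1 = 1999, not a perfect square
... continuing the search (or via continued fractions) ...
y = 10: x² = 222·10² + 1 = 22201, x = 149 ✓

Verify: 149² - 222·10² = 22201 - 22200 = 1 ✓

x = 149, y = 10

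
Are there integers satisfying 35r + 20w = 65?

Step 1: Compute gcd(35, 20).
gcd(35, 20) = 5

Step 2: Check divisibility.
Does 5 divide 65? 65 = 5 x 13, so yes.

By the theorem on linear Diophantine equations, 35r + 20w = 65 has integer solutions if and only if gcd(35, 20) divides 65. Since 5 | 65, solutions exist.

Yes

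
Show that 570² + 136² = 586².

Compute a² + b²:
570² + 136² = 324900 + 18496 = 343396
Compute c²:
586² = 343396
Since 343396 = 343396, it is a Pythagorean triple.

Yes, it is a Pythagorean triple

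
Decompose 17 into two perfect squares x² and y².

We need to find integers x, y > 0 such that x² + y² = 17.
Trying x = 1: y² = 17 - 1² = 17 - 1 = 16
y = 4
Check: 1² + 4² = 1 + 16 = 17 ✓

17 = 1² + 4²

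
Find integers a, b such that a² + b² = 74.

We need to find integers a, b > 0 such that a² + b² = 74.
Trying a = 5: b² = 74 - 5² = 74 - 25 = 49
b = 7
Check: 5² + 7² = 25 + 49 = 74 ✓

74 = 5² + 7²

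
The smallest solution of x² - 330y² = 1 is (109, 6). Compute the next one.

Solutions to x² - Dy² = 1 are generated by powers of (x₀ + y₀√D).
The next solution satisfies x₁ + y₁√330 = (x₀ + y₀√330)², giving:
x₁ = x₀² + 330y₀² = 109² + 330·6² = 11881 + 11880 = 23761
y₁ = 2x₀y₀ = 2·109·6 = 1308

Verify: 23761² - 330·1308² = 564585121 - 564585120 = 1 ✓

x = 23761, y = 1308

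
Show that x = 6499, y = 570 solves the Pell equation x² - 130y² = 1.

Compute x² = 6499² = 42237001
Compute 130y² = 130·570² = 130·324900 = 42237000
x² - 130y² = 42237001 - 42237000 = 1
Since this equals 1, (6499, 570) is a solution.

Yes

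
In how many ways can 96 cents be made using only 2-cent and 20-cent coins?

We need non-negative integers (x, y) with 2x + 20y = 96.
For each x from 0 to 48, check if (96 - 2x) is a non-negative multiple of 20.
Solutions (x, y): (8,4), (18,3), (28,2), (38,1), ...
Count: 5

5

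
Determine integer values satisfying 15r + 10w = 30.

Step 1: Check solvability.
gcd(15, 10) = 5
Since 5 divides 30, solutions exist.

Step 2: Apply extended Euclidean algorithm to find gcd.
We find integers such that 15*x0 + 10*y0 = 5

Step 3: Scale the particular solution.
Multiply by 30/5 = 6:
r = 6, w = -6

Step 4: Verify.
15*(6) + 10*(-6) = 30 = 30 ✓

r = 6, w = -6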